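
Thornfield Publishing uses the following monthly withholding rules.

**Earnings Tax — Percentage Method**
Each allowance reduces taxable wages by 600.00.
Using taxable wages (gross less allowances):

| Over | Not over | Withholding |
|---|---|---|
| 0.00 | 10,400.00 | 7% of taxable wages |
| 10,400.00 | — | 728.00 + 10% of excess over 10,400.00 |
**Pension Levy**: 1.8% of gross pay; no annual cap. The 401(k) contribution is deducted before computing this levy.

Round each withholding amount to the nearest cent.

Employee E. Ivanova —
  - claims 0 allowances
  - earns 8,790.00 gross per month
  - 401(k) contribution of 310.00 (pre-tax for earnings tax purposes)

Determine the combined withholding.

746.24

Earnings Tax: taxable = 8,790.00 − 310.00 = 8,480.00
  7% × 8,480.00 = 593.60
Pension Levy: 1.8% × 8,480.00 = 152.64
Total: 593.60 + 152.64 = 746.24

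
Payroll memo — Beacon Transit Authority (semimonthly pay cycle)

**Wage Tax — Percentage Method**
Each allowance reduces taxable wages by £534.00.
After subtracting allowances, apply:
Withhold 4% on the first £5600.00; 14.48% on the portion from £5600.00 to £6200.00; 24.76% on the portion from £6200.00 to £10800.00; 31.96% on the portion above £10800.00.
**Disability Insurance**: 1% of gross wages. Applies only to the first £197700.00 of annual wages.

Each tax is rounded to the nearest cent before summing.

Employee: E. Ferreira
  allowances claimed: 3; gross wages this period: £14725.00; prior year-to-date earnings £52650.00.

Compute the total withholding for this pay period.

£2339.52

Wage Tax: taxable = £14725.00 − 3×£534.00 = £13123.00
  £1449.84 + 31.96% × (£13123.00 − £10800.00) = £1449.84 + 31.96% × £2323.00 = £2192.27
Disability Insurance: 1% × £14725.00 = £147.25
Total: £2192.27 + £147.25 = £2339.52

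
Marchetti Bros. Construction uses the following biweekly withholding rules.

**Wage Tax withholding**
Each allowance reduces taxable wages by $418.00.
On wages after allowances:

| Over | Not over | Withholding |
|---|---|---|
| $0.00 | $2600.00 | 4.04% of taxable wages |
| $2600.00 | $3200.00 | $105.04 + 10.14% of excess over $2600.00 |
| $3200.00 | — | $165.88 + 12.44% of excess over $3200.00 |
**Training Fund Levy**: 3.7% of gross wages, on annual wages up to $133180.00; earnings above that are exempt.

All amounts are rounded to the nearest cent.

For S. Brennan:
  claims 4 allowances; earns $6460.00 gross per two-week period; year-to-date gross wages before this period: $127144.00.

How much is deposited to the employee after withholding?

$5873.24

Wage Tax: taxable = $6460.00 − 4×$418.00 = $4788.00
  $165.88 + 12.44% × ($4788.00 − $3200.00) = $165.88 + 12.44% × $1588.00 = $363.43
Training Fund Levy: cap $133180.00 − YTD $127144.00 = $6036.00 subject; 3.7% × $6036.00 = $223.33
Total withheld: $363.43 + $223.33 = $586.76
Net pay: $6460.00 − $586.76 = $5873.24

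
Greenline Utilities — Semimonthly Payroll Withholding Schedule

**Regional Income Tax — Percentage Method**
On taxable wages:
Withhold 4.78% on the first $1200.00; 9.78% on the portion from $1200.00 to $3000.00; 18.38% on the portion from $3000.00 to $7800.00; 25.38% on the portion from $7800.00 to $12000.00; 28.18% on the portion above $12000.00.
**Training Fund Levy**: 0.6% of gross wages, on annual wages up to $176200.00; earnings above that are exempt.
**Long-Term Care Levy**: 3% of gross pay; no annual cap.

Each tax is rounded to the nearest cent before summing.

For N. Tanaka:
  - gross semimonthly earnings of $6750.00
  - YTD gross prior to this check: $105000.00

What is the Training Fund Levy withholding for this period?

Training Fund Levy: 0.6% × $6750.00 = $40.50

$40.50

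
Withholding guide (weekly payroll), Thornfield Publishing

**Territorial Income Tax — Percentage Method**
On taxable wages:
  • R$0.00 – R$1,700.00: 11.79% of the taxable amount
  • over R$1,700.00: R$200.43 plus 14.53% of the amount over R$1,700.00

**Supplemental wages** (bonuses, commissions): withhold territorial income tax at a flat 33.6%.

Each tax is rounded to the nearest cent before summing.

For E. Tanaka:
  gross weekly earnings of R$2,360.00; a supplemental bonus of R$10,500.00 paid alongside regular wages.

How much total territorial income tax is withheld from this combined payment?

Territorial Income Tax: taxable = R$2,360.00
  R$200.43 + 14.53% × (R$2,360.00 − R$1,700.00) = R$200.43 + 14.53% × R$660.00 = R$296.33
Supplemental (33.6% flat on bonus): 33.6% × R$10,500.00 = R$3,528.00
Total territorial income tax: R$296.33 + R$3,528.00 = R$3,824.33

R$3,824.33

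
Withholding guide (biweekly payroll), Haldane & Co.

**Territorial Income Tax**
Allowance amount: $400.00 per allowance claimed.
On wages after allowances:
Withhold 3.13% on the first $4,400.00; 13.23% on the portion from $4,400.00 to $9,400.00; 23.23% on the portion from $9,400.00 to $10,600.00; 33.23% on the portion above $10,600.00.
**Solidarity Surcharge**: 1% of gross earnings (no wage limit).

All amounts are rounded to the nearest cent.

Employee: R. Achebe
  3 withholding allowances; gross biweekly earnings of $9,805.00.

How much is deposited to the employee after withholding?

$9,012.91

Territorial Income Tax: taxable = $9,805.00 − 3×$400.00 = $8,605.00
  $137.72 + 13.23% × ($8,605.00 − $4,400.00) = $137.72 + 13.23% × $4,205.00 = $694.04
Solidarity Surcharge: 1% × $9,805.00 = $98.05
Total withheld: $694.04 + $98.05 = $792.09
Net pay: $9,805.00 − $792.09 = $9,012.91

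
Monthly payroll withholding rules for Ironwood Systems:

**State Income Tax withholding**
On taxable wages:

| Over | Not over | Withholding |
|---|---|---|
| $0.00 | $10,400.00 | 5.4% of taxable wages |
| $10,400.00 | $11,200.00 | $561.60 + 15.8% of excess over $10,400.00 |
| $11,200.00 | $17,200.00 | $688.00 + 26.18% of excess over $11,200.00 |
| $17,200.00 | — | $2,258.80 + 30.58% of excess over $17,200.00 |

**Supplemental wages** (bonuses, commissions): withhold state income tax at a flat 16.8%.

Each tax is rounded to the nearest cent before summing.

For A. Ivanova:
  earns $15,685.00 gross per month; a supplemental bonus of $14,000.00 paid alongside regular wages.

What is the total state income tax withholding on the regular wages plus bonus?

$4,214.17

State Income Tax: taxable = $15,685.00
  $688.00 + 26.18% × ($15,685.00 − $11,200.00) = $688.00 + 26.18% × $4,485.00 = $1,862.17
Supplemental (16.8% flat on bonus): 16.8% × $14,000.00 = $2,352.00
Total state income tax: $1,862.17 + $2,352.00 = $4,214.17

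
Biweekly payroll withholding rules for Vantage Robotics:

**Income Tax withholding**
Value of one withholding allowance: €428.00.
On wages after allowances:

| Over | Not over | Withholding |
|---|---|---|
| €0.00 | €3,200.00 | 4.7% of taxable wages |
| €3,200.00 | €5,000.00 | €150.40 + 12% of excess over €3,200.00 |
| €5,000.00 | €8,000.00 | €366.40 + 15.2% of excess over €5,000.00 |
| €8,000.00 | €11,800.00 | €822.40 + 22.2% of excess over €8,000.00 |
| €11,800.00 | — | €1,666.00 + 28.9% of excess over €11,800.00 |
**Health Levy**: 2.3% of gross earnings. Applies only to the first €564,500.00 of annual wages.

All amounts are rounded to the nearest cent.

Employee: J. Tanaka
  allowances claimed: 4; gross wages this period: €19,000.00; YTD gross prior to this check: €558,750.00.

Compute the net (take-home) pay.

Income Tax: taxable = €19,000.00 − 4×€428.00 = €17,288.00
  €1,666.00 + 28.9% × (€17,288.00 − €11,800.00) = €1,666.00 + 28.9% × €5,488.00 = €3,252.03
Health Levy: cap €564,500.00 − YTD €558,750.00 = €5,750.00 subject; 2.3% × €5,750.00 = €132.25
Total withheld: €3,252.03 + €132.25 = €3,384.28
Net pay: €19,000.00 − €3,384.28 = €15,615.72

€15,615.72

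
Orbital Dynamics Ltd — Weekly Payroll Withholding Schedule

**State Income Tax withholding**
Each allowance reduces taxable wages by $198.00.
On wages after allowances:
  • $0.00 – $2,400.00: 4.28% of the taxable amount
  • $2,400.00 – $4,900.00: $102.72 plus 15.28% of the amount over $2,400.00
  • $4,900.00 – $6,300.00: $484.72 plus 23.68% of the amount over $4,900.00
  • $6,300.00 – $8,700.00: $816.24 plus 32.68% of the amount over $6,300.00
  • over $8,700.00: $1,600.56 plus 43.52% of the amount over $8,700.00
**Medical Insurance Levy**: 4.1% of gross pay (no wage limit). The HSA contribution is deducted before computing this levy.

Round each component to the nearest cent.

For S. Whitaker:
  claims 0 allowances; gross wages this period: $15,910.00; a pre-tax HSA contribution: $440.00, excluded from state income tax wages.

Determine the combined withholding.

$5,181.13

State Income Tax: taxable = $15,910.00 − $440.00 = $15,470.00
  $1,600.56 + 43.52% × ($15,470.00 − $8,700.00) = $1,600.56 + 43.52% × $6,770.00 = $4,546.86
Medical Insurance Levy: 4.1% × $15,470.00 = $634.27
Total: $4,546.86 + $634.27 = $5,181.13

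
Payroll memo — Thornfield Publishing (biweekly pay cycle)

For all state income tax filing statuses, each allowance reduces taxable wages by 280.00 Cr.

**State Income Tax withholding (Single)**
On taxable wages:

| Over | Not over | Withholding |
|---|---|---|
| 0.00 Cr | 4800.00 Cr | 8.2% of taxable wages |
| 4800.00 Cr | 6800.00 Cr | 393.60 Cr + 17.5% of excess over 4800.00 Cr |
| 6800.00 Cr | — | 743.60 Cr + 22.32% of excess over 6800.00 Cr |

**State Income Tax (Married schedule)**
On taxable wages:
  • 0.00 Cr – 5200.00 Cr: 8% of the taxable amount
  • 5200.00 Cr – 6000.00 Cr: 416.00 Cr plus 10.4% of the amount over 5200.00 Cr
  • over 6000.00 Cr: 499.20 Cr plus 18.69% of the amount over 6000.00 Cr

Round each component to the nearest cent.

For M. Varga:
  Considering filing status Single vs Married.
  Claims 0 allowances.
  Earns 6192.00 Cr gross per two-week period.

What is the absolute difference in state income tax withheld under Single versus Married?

State Income Tax (Single): taxable = 6192.00 Cr
  393.60 Cr + 17.5% × (6192.00 Cr − 4800.00 Cr) = 393.60 Cr + 17.5% × 1392.00 Cr = 637.20 Cr
State Income Tax (Married): taxable = 6192.00 Cr
  499.20 Cr + 18.69% × (6192.00 Cr − 6000.00 Cr) = 499.20 Cr + 18.69% × 192.00 Cr = 535.08 Cr
Difference: |637.20 Cr − 535.08 Cr| = 102.12 Cr (higher under Single)

102.12 Cr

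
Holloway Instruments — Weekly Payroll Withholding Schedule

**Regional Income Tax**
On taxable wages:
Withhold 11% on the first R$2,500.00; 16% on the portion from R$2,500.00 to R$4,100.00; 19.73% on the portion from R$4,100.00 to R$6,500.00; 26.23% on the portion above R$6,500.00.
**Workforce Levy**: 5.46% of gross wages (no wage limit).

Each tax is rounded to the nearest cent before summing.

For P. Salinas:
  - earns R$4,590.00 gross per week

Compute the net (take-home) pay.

R$3,711.71

Regional Income Tax: taxable = R$4,590.00
  R$531.00 + 19.73% × (R$4,590.00 − R$4,100.00) = R$531.00 + 19.73% × R$490.00 = R$627.68
Workforce Levy: 5.46% × R$4,590.00 = R$250.61
Total withheld: R$627.68 + R$250.61 = R$878.29
Net pay: R$4,590.00 − R$878.29 = R$3,711.71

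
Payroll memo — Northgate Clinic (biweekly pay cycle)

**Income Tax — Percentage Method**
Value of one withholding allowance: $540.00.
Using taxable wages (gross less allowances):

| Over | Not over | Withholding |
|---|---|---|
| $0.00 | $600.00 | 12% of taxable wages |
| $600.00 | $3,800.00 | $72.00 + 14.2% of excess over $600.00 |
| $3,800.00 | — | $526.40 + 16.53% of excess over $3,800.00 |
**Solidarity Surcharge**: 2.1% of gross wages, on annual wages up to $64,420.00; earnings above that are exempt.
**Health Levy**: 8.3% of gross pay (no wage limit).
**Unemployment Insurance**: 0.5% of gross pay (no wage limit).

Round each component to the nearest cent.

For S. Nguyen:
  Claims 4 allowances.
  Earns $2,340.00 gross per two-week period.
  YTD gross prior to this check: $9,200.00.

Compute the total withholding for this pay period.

Income Tax: taxable = $2,340.00 − 4×$540.00 = $180.00
  12% × $180.00 = $21.60
Solidarity Surcharge: 2.1% × $2,340.00 = $49.14
Health Levy: 8.3% × $2,340.00 = $194.22
Unemployment Insurance: 0.5% × $2,340.00 = $11.70
Total: $21.60 + $49.14 + $194.22 + $11.70 = $276.66

$276.66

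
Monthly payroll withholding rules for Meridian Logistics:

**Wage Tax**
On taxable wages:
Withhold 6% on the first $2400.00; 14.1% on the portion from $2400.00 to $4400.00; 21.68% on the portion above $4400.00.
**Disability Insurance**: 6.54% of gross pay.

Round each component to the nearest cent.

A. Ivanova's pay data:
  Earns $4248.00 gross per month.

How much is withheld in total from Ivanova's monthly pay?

$682.39

Wage Tax: taxable = $4248.00
  $144.00 + 14.1% × ($4248.00 − $2400.00) = $144.00 + 14.1% × $1848.00 = $404.57
Disability Insurance: 6.54% × $4248.00 = $277.82
Total: $404.57 + $277.82 = $682.39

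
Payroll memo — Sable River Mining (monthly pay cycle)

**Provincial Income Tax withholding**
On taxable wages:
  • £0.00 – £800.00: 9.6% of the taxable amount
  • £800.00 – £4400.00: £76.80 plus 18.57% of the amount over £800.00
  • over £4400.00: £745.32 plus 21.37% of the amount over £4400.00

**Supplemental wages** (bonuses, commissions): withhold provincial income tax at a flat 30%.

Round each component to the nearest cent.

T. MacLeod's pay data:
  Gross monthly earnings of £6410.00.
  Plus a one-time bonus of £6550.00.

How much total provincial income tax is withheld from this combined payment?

Provincial Income Tax: taxable = £6410.00
  £745.32 + 21.37% × (£6410.00 − £4400.00) = £745.32 + 21.37% × £2010.00 = £1174.86
Supplemental (30% flat on bonus): 30% × £6550.00 = £1965.00
Total provincial income tax: £1174.86 + £1965.00 = £3139.86

£3139.86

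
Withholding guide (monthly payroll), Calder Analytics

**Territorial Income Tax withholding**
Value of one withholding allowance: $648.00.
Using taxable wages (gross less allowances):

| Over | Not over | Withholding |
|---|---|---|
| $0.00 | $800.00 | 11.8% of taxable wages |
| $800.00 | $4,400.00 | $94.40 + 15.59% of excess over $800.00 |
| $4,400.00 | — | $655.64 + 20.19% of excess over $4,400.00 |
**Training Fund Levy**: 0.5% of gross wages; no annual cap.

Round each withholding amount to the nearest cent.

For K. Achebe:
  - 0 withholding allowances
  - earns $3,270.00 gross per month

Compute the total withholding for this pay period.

$495.82

Territorial Income Tax: taxable = $3,270.00
  $94.40 + 15.59% × ($3,270.00 − $800.00) = $94.40 + 15.59% × $2,470.00 = $479.47
Training Fund Levy: 0.5% × $3,270.00 = $16.35
Total: $479.47 + $16.35 = $495.82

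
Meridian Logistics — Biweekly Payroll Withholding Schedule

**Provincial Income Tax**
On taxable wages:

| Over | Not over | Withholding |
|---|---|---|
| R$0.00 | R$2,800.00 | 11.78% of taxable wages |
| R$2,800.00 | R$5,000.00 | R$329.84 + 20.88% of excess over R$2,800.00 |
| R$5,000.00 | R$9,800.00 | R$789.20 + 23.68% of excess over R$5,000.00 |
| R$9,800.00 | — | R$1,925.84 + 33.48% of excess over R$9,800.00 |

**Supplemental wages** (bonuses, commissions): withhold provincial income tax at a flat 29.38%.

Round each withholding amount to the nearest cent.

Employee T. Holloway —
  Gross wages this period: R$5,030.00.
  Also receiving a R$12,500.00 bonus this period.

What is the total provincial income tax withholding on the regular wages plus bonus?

Provincial Income Tax: taxable = R$5,030.00
  R$789.20 + 23.68% × (R$5,030.00 − R$5,000.00) = R$789.20 + 23.68% × R$30.00 = R$796.30
Supplemental (29.38% flat on bonus): 29.38% × R$12,500.00 = R$3,672.50
Total provincial income tax: R$796.30 + R$3,672.50 = R$4,468.80

R$4,468.80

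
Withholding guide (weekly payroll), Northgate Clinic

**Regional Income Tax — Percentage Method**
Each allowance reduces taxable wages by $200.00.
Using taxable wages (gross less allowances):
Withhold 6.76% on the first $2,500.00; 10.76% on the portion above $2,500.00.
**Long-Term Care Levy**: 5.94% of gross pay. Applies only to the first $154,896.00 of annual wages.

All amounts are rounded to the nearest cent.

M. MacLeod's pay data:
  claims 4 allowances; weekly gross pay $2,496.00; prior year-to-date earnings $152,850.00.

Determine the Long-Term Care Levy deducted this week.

Long-Term Care Levy: cap $154,896.00 − YTD $152,850.00 = $2,046.00 subject; 5.94% × $2,046.00 = $121.53

$121.53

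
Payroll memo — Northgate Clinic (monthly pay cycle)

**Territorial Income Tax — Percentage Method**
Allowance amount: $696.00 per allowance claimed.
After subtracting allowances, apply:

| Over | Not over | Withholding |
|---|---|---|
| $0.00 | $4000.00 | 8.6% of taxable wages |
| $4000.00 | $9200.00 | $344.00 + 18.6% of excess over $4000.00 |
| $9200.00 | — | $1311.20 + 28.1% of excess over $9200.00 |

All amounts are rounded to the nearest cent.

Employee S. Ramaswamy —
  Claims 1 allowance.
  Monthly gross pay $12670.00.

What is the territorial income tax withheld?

$2090.69

Territorial Income Tax: taxable = $12670.00 − 1×$696.00 = $11974.00
  $1311.20 + 28.1% × ($11974.00 − $9200.00) = $1311.20 + 28.1% × $2774.00 = $2090.69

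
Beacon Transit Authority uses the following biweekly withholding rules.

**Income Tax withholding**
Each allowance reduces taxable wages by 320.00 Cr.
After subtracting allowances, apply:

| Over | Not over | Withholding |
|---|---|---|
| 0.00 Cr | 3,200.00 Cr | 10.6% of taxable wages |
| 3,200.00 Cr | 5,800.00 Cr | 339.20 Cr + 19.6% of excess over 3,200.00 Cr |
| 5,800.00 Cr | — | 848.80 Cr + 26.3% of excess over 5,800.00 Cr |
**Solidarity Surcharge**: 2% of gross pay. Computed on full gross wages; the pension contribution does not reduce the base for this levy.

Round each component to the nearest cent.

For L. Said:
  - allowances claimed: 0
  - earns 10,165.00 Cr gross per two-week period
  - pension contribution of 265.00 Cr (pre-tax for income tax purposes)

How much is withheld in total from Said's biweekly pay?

Income Tax: taxable = 10,165.00 Cr − 265.00 Cr = 9,900.00 Cr
  848.80 Cr + 26.3% × (9,900.00 Cr − 5,800.00 Cr) = 848.80 Cr + 26.3% × 4,100.00 Cr = 1,927.10 Cr
Solidarity Surcharge: 2% × 10,165.00 Cr = 203.30 Cr
Total: 1,927.10 Cr + 203.30 Cr = 2,130.40 Cr

2,130.40 Cr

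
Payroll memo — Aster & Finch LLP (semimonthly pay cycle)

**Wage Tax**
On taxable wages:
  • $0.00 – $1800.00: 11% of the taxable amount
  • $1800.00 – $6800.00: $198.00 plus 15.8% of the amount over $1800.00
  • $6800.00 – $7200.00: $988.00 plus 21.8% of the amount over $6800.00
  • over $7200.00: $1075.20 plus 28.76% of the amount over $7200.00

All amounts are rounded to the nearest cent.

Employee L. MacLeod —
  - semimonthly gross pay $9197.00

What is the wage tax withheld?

$1649.54

Wage Tax: taxable = $9197.00
  $1075.20 + 28.76% × ($9197.00 − $7200.00) = $1075.20 + 28.76% × $1997.00 = $1649.54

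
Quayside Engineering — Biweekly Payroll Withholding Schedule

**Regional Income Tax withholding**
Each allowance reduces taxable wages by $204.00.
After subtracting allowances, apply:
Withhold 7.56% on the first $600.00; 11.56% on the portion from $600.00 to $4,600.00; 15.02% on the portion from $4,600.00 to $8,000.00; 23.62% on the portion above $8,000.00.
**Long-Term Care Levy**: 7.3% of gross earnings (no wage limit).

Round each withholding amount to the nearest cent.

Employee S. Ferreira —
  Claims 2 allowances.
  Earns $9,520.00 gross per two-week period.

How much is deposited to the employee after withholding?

Regional Income Tax: taxable = $9,520.00 − 2×$204.00 = $9,112.00
  $1,018.44 + 23.62% × ($9,112.00 − $8,000.00) = $1,018.44 + 23.62% × $1,112.00 = $1,281.09
Long-Term Care Levy: 7.3% × $9,520.00 = $694.96
Total withheld: $1,281.09 + $694.96 = $1,976.05
Net pay: $9,520.00 − $1,976.05 = $7,543.95

$7,543.95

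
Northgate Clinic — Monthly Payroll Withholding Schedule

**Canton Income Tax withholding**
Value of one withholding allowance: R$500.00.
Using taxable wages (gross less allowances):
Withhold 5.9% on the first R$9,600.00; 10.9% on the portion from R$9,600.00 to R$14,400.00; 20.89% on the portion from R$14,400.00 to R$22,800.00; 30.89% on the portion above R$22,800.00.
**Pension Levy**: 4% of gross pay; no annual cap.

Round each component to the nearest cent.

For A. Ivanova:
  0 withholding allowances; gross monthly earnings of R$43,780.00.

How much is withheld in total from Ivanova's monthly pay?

Canton Income Tax: taxable = R$43,780.00
  R$2,844.36 + 30.89% × (R$43,780.00 − R$22,800.00) = R$2,844.36 + 30.89% × R$20,980.00 = R$9,325.08
Pension Levy: 4% × R$43,780.00 = R$1,751.20
Total: R$9,325.08 + R$1,751.20 = R$11,076.28

R$11,076.28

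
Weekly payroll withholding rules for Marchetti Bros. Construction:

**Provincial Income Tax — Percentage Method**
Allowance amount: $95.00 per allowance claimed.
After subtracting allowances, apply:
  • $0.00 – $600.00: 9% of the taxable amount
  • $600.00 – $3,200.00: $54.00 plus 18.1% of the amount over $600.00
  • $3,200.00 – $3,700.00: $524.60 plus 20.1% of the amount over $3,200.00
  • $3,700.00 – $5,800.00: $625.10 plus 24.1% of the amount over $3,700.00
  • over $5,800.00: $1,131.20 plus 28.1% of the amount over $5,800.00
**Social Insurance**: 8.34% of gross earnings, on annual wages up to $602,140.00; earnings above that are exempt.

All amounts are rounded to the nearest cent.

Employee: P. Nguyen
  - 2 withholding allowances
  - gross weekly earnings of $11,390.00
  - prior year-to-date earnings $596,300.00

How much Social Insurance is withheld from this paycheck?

Social Insurance: cap $602,140.00 − YTD $596,300.00 = $5,840.00 subject; 8.34% × $5,840.00 = $487.06

$487.06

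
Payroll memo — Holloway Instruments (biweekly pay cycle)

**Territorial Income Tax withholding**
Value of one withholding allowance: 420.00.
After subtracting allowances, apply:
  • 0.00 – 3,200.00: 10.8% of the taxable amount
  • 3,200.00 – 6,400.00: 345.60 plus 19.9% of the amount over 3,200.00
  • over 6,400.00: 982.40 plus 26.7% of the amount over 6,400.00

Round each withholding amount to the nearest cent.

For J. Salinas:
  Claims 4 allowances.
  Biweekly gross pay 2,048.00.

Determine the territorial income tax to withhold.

Territorial Income Tax: taxable = 2,048.00 − 4×420.00 = 368.00
  10.8% × 368.00 = 39.74

39.74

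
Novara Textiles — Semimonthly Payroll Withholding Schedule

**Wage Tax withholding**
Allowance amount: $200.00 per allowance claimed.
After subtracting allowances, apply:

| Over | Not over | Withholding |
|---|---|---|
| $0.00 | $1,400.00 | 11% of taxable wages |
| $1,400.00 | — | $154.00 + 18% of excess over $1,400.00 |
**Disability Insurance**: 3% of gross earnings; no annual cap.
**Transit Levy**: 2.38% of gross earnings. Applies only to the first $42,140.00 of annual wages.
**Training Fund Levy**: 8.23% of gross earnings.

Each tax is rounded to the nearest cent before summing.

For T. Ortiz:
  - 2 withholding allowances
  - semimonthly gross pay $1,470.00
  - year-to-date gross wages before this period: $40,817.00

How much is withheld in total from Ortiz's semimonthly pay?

$314.27

Wage Tax: taxable = $1,470.00 − 2×$200.00 = $1,070.00
  11% × $1,070.00 = $117.70
Disability Insurance: 3% × $1,470.00 = $44.10
Transit Levy: cap $42,140.00 − YTD $40,817.00 = $1,323.00 subject; 2.38% × $1,323.00 = $31.49
Training Fund Levy: 8.23% × $1,470.00 = $120.98
Total: $117.70 + $44.10 + $31.49 + $120.98 = $314.27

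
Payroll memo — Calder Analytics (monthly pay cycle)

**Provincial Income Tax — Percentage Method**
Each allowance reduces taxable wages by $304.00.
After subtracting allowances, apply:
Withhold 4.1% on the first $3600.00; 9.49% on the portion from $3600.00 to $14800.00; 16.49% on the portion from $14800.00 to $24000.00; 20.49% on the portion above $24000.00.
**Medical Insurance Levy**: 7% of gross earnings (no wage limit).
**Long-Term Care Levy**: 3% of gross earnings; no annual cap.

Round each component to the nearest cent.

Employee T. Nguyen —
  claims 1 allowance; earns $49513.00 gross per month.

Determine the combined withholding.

$12844.18

Provincial Income Tax: taxable = $49513.00 − 1×$304.00 = $49209.00
  $2727.56 + 20.49% × ($49209.00 − $24000.00) = $2727.56 + 20.49% × $25209.00 = $7892.88
Medical Insurance Levy: 7% × $49513.00 = $3465.91
Long-Term Care Levy: 3% × $49513.00 = $1485.39
Total: $7892.88 + $3465.91 + $1485.39 = $12844.18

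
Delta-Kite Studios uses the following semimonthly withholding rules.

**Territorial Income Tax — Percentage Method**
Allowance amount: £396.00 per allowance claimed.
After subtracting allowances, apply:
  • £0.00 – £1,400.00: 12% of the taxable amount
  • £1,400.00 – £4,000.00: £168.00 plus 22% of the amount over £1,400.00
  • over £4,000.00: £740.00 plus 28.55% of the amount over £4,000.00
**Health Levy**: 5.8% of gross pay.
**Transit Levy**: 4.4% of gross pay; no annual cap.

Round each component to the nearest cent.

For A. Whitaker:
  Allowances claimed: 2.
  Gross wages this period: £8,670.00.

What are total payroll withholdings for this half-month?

Territorial Income Tax: taxable = £8,670.00 − 2×£396.00 = £7,878.00
  £740.00 + 28.55% × (£7,878.00 − £4,000.00) = £740.00 + 28.55% × £3,878.00 = £1,847.17
Health Levy: 5.8% × £8,670.00 = £502.86
Transit Levy: 4.4% × £8,670.00 = £381.48
Total: £1,847.17 + £502.86 + £381.48 = £2,731.51

£2,731.51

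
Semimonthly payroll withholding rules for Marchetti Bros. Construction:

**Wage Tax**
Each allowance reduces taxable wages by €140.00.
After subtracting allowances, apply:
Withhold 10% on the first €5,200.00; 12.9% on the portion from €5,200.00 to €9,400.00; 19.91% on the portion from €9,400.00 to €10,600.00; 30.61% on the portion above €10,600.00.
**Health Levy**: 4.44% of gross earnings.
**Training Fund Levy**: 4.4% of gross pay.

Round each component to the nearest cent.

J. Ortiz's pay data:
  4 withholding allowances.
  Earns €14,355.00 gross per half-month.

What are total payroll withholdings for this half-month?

€3,547.69

Wage Tax: taxable = €14,355.00 − 4×€140.00 = €13,795.00
  €1,300.72 + 30.61% × (€13,795.00 − €10,600.00) = €1,300.72 + 30.61% × €3,195.00 = €2,278.71
Health Levy: 4.44% × €14,355.00 = €637.36
Training Fund Levy: 4.4% × €14,355.00 = €631.62
Total: €2,278.71 + €637.36 + €631.62 = €3,547.69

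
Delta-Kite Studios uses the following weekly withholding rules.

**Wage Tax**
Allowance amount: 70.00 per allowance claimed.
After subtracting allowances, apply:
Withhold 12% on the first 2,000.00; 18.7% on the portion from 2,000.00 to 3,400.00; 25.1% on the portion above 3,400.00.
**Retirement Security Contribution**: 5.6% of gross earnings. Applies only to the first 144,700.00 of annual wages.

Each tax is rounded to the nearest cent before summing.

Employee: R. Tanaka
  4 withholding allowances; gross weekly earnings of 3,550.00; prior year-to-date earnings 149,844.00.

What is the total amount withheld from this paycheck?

Wage Tax: taxable = 3,550.00 − 4×70.00 = 3,270.00
  240.00 + 18.7% × (3,270.00 − 2,000.00) = 240.00 + 18.7% × 1,270.00 = 477.49
Retirement Security Contribution: YTD 149,844.00 ≥ cap 144,700.00 → 0.00
Total: 477.49 + 0.00 = 477.49

477.49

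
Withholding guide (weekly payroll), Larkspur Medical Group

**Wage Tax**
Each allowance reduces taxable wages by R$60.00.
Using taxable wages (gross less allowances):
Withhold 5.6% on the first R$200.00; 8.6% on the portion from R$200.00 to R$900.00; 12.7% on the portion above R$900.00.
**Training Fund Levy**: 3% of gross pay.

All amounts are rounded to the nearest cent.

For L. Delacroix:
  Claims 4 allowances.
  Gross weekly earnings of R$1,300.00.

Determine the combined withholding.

R$130.72

Wage Tax: taxable = R$1,300.00 − 4×R$60.00 = R$1,060.00
  R$71.40 + 12.7% × (R$1,060.00 − R$900.00) = R$71.40 + 12.7% × R$160.00 = R$91.72
Training Fund Levy: 3% × R$1,300.00 = R$39.00
Total: R$91.72 + R$39.00 = R$130.72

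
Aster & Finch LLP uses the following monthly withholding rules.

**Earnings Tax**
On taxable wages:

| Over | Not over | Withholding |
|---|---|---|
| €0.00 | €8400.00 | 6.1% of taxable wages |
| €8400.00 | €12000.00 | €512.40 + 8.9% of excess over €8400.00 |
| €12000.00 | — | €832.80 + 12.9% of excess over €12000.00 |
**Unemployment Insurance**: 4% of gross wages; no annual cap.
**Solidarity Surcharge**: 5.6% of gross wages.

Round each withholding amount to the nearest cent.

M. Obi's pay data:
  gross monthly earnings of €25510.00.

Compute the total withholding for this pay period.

€5024.55

Earnings Tax: taxable = €25510.00
  €832.80 + 12.9% × (€25510.00 − €12000.00) = €832.80 + 12.9% × €13510.00 = €2575.59
Unemployment Insurance: 4% × €25510.00 = €1020.40
Solidarity Surcharge: 5.6% × €25510.00 = €1428.56
Total: €2575.59 + €1020.40 + €1428.56 = €5024.55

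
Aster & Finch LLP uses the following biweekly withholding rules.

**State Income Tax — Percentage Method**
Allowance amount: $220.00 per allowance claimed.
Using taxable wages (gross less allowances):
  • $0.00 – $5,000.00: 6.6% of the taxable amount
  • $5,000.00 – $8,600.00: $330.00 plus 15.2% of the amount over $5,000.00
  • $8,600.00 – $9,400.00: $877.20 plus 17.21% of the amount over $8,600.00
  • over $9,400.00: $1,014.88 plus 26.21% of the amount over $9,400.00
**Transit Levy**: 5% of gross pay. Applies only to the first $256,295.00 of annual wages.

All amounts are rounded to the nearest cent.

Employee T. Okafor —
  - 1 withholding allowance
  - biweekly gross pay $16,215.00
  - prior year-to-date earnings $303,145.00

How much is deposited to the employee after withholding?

State Income Tax: taxable = $16,215.00 − 1×$220.00 = $15,995.00
  $1,014.88 + 26.21% × ($15,995.00 − $9,400.00) = $1,014.88 + 26.21% × $6,595.00 = $2,743.43
Transit Levy: YTD $303,145.00 ≥ cap $256,295.00 → $0.00
Total withheld: $2,743.43 + $0.00 = $2,743.43
Net pay: $16,215.00 − $2,743.43 = $13,471.57

$13,471.57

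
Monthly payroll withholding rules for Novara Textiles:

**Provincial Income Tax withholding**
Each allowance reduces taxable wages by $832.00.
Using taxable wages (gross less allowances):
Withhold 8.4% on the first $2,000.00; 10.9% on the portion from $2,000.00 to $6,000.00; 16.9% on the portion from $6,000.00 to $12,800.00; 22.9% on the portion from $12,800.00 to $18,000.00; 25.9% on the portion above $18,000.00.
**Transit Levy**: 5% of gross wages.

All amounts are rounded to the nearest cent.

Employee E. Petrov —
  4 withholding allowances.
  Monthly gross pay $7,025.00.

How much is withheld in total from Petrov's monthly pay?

$704.22

Provincial Income Tax: taxable = $7,025.00 − 4×$832.00 = $3,697.00
  $168.00 + 10.9% × ($3,697.00 − $2,000.00) = $168.00 + 10.9% × $1,697.00 = $352.97
Transit Levy: 5% × $7,025.00 = $351.25
Total: $352.97 + $351.25 = $704.22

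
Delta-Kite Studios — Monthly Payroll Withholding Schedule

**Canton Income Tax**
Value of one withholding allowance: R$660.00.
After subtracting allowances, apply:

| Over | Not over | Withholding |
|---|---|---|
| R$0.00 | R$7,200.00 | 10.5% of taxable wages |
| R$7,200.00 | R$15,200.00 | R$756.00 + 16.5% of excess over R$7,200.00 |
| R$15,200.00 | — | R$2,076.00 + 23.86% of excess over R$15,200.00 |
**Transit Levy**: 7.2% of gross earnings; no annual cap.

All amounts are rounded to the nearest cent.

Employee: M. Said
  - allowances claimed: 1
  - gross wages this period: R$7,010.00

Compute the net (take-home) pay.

R$5,838.53

Canton Income Tax: taxable = R$7,010.00 − 1×R$660.00 = R$6,350.00
  10.5% × R$6,350.00 = R$666.75
Transit Levy: 7.2% × R$7,010.00 = R$504.72
Total withheld: R$666.75 + R$504.72 = R$1,171.47
Net pay: R$7,010.00 − R$1,171.47 = R$5,838.53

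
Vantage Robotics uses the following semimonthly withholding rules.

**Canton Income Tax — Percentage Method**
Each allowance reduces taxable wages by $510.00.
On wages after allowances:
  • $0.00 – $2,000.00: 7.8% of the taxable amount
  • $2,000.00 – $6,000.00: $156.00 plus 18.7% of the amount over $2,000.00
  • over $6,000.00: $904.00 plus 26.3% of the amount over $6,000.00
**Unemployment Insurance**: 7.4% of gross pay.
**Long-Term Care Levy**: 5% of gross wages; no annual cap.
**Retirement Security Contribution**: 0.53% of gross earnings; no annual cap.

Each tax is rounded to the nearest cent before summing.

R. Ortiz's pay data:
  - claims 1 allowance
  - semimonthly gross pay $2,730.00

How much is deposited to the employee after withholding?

Canton Income Tax: taxable = $2,730.00 − 1×$510.00 = $2,220.00
  $156.00 + 18.7% × ($2,220.00 − $2,000.00) = $156.00 + 18.7% × $220.00 = $197.14
Unemployment Insurance: 7.4% × $2,730.00 = $202.02
Long-Term Care Levy: 5% × $2,730.00 = $136.50
Retirement Security Contribution: 0.53% × $2,730.00 = $14.47
Total withheld: $197.14 + $202.02 + $136.50 + $14.47 = $550.13
Net pay: $2,730.00 − $550.13 = $2,179.87

$2,179.87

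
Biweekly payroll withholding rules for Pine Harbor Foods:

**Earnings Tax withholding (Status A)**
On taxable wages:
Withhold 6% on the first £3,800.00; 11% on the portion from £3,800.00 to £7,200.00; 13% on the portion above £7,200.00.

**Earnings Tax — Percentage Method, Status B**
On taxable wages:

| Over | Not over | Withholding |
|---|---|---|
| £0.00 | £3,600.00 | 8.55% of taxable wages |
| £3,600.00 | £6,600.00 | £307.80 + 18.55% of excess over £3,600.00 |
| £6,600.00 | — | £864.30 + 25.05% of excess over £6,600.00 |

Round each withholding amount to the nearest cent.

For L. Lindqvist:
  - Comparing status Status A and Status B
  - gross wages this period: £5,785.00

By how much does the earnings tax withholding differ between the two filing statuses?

Earnings Tax (Status A): taxable = £5,785.00
  £228.00 + 11% × (£5,785.00 − £3,800.00) = £228.00 + 11% × £1,985.00 = £446.35
Earnings Tax (Status B): taxable = £5,785.00
  £307.80 + 18.55% × (£5,785.00 − £3,600.00) = £307.80 + 18.55% × £2,185.00 = £713.12
Difference: |£446.35 − £713.12| = £266.77 (higher under Status B)

£266.77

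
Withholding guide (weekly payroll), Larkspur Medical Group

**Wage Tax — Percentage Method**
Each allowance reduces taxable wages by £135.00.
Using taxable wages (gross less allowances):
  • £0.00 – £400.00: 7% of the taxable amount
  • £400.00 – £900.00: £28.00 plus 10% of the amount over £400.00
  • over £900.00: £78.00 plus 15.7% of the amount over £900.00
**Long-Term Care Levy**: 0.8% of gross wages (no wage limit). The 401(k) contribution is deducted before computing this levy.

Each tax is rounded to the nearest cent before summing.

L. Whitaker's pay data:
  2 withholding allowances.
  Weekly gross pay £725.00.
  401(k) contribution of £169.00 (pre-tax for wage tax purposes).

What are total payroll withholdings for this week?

Wage Tax: taxable = £725.00 − £169.00 − 2×£135.00 = £286.00
  7% × £286.00 = £20.02
Long-Term Care Levy: 0.8% × £556.00 = £4.45
Total: £20.02 + £4.45 = £24.47

£24.47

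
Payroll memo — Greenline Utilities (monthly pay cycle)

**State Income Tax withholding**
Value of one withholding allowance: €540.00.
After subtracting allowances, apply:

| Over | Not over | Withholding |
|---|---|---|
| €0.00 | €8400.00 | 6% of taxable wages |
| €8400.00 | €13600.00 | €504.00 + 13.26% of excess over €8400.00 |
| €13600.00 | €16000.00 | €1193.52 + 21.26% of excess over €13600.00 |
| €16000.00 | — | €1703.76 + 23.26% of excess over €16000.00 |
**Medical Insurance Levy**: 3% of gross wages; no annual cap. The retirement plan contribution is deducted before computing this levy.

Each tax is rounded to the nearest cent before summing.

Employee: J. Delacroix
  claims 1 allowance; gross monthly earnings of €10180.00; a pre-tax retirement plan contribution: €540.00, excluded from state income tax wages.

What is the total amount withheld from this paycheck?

State Income Tax: taxable = €10180.00 − €540.00 − 1×€540.00 = €9100.00
  €504.00 + 13.26% × (€9100.00 − €8400.00) = €504.00 + 13.26% × €700.00 = €596.82
Medical Insurance Levy: 3% × €9640.00 = €289.20
Total: €596.82 + €289.20 = €886.02

€886.02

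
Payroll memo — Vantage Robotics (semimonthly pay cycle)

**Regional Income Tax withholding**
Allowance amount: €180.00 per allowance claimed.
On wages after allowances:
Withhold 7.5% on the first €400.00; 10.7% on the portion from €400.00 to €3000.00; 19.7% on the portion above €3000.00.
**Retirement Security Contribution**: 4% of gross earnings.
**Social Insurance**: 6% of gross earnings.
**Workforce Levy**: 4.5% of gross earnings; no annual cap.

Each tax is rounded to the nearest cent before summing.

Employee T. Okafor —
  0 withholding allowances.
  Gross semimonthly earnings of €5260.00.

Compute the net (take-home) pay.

Regional Income Tax: taxable = €5260.00
  €308.20 + 19.7% × (€5260.00 − €3000.00) = €308.20 + 19.7% × €2260.00 = €753.42
Retirement Security Contribution: 4% × €5260.00 = €210.40
Social Insurance: 6% × €5260.00 = €315.60
Workforce Levy: 4.5% × €5260.00 = €236.70
Total withheld: €753.42 + €210.40 + €315.60 + €236.70 = €1516.12
Net pay: €5260.00 − €1516.12 = €3743.88

€3743.88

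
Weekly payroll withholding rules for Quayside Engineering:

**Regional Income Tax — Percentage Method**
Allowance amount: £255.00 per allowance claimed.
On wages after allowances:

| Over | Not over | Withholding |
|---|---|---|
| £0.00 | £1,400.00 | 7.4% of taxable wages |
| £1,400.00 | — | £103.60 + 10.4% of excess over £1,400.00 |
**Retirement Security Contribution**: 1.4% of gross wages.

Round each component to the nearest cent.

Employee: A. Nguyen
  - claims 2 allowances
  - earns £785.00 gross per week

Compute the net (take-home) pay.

£753.66

Regional Income Tax: taxable = £785.00 − 2×£255.00 = £275.00
  7.4% × £275.00 = £20.35
Retirement Security Contribution: 1.4% × £785.00 = £10.99
Total withheld: £20.35 + £10.99 = £31.34
Net pay: £785.00 − £31.34 = £753.66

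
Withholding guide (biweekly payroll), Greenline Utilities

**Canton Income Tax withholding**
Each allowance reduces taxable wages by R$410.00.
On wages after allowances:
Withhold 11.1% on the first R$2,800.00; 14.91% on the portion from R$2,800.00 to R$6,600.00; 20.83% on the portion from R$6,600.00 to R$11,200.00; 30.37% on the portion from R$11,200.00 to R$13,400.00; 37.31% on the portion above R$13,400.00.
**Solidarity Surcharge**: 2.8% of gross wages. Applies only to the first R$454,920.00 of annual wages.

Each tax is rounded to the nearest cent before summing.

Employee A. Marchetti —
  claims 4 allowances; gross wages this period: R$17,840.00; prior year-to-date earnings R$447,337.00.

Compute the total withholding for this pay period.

R$3,760.70

Canton Income Tax: taxable = R$17,840.00 − 4×R$410.00 = R$16,200.00
  R$2,503.70 + 37.31% × (R$16,200.00 − R$13,400.00) = R$2,503.70 + 37.31% × R$2,800.00 = R$3,548.38
Solidarity Surcharge: cap R$454,920.00 − YTD R$447,337.00 = R$7,583.00 subject; 2.8% × R$7,583.00 = R$212.32
Total: R$3,548.38 + R$212.32 = R$3,760.70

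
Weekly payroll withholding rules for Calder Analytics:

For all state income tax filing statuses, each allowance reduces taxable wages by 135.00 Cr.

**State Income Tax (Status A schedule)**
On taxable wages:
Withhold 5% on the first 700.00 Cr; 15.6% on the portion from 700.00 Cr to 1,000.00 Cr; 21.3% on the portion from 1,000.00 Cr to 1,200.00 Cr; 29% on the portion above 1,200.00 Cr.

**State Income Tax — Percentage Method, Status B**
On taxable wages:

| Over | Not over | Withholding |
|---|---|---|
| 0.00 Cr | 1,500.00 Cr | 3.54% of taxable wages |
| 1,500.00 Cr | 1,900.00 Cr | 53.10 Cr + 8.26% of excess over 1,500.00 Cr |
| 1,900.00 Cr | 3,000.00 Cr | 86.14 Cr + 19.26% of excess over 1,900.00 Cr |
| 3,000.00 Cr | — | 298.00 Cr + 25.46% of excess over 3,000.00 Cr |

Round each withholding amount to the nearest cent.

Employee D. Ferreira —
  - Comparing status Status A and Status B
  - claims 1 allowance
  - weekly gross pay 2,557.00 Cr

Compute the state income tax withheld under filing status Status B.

State Income Tax (Status B): taxable = 2,557.00 Cr − 1×135.00 Cr = 2,422.00 Cr
  86.14 Cr + 19.26% × (2,422.00 Cr − 1,900.00 Cr) = 86.14 Cr + 19.26% × 522.00 Cr = 186.68 Cr

186.68 Cr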